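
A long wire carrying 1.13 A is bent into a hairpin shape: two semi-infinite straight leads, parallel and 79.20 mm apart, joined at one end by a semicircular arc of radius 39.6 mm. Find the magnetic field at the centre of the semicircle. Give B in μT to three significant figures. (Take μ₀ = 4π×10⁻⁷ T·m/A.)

B ≈ 14.7 μT

The semicircular arc contributes B_arc = μ₀I·π/(4πR) = μ₀I/(4R) = 8.96×10⁻⁶ T.
Each semi-infinite lead is at perpendicular distance R = 0.0396 m from the centre, with the perpendicular foot at its near end, so it contributes μ₀I/(4πR); both point the same way, together 5.71×10⁻⁶ T.
Arc and leads all point the same direction: B = 8.96×10⁻⁶ + 5.71×10⁻⁶ = 1.47×10⁻⁵ T.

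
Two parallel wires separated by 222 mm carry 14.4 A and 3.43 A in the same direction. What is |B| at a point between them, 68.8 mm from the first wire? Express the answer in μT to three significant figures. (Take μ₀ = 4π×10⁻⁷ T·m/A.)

Each long wire gives B = μ₀I/(2πd). Distances are d₁ = 0.0688 m and d₂ = 0.1532 m.
B₁ = 4.19×10⁻⁵ T, B₂ = 4.48×10⁻⁶ T.
Between parallel currents the two contributions point in opposite directions, so they subtract. B = |B₁ − B₂| = |4.19×10⁻⁵ − 4.48×10⁻⁶| = 3.74×10⁻⁵ T.

B ≈ 37.4 μT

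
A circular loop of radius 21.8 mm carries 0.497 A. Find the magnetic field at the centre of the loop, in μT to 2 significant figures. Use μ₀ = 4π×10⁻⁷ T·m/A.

At the centre of a circular loop the Biot–Savart law gives B = μ₀I/(2R).
B = (4π×10⁻⁷ × 0.497) / (2 × 0.0218) = 1.43×10⁻⁵ T.

B ≈ 14 μT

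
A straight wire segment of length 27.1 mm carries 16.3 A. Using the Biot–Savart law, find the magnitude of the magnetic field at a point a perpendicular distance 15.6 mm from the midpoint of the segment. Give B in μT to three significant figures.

B ≈ 137 μT

For a finite straight segment, B = (μ₀I/4πd)(sinθ₁ + sinθ₂), where θ₁, θ₂ are the angles from the perpendicular to each end.
The perpendicular from the point meets the wire at its midpoint, so each end is L/2 = 0.01355 m away along the wire.
sinθ₁ = 0.01355/√(0.01355²+0.0156²) = 0.6558; sinθ₂ = 0.01355/√(0.01355²+0.0156²) = 0.6558.
B = (4π×10⁻⁷ × 16.3) / (4π × 0.0156) × (0.6558 + 0.6558) = 1.37×10⁻⁴ T.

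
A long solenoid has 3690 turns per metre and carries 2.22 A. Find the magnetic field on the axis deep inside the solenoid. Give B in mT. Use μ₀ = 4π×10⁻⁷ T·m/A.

Inside a long solenoid, B = μ₀nI with n = 3690 turns/m.
B = 4π×10⁻⁷ × 3690 × 2.22 = 1.03×10⁻² T.

B ≈ 10.3 mT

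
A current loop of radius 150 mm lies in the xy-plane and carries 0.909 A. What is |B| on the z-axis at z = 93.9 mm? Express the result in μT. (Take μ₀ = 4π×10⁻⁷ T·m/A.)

B ≈ 2.32 μT

On the axis of a circular loop, B = μ₀IR² / [2(R²+z²)^(3/2)].
R² + z² = (0.15)² + (0.0939)² = 0.03132 m², and (R²+z²)^(3/2) = 5.54×10⁻³ m³.
B = (4π×10⁻⁷ × 0.909 × 0.0225) / (2 × 5.54×10⁻³) = 2.32×10⁻⁶ T.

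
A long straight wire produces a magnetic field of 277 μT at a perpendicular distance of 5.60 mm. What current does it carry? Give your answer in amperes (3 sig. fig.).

I ≈ 7.76 A

For a long straight wire B = μ₀I/(2πd), so I = 2πdB/μ₀.
I = 2π × 0.0056 × 2.77×10⁻⁴ / (4π×10⁻⁷) = 7.76 A.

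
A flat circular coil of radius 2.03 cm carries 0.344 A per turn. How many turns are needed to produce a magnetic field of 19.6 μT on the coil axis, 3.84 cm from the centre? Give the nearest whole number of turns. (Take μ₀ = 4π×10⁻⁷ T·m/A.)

For an N-turn coil, B = Nμ₀IR²/[2(R²+z²)^(3/2)]. A single turn gives B₁ = 1.09×10⁻⁶ T with R = 0.0203 m, z = 0.0384 m.
N = B/B₁ = 1.96×10⁻⁵ / 1.09×10⁻⁶ = 18.03.

N = 18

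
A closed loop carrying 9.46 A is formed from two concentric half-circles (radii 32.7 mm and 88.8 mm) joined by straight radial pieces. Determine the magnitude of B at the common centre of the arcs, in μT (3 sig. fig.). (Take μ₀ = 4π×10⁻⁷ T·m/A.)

The radial connectors point toward the centre, so dl × r̂ = 0 and they contribute nothing.
Each semicircle gives μ₀I/(4R): inner arc 9.09×10⁻⁵ T, outer arc 3.35×10⁻⁵ T.
The two arcs carry current in opposite angular senses, so their fields oppose: B = |9.09×10⁻⁵ − 3.35×10⁻⁵| = 5.74×10⁻⁵ T.

B ≈ 57.4 μT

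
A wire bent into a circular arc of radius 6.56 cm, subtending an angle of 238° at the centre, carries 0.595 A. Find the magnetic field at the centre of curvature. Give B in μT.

The Biot–Savart field of a circular arc at its centre is B = μ₀Iφ/(4πR), with φ = 4.154 rad.
B = (4π×10⁻⁷ × 0.595 × 4.154) / (4π × 0.0656) = 3.77×10⁻⁶ T.

B ≈ 3.77 μT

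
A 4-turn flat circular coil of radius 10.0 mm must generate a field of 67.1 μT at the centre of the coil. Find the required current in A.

I ≈ 0.267 A

For an N-turn coil, B = Nμ₀I/(2R) with R = 0.01 m, so I = 2RB/(Nμ₀) = 2 × 0.01 × 6.71×10⁻⁵ / (4 × 4π×10⁻⁷) = 0.267 A.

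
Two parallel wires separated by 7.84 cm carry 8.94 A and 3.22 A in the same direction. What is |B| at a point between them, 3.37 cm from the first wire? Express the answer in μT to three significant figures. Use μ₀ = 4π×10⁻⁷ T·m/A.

Each long wire gives B = μ₀I/(2πd). Distances are d₁ = 0.0337 m and d₂ = 0.0447 m.
B₁ = 5.31×10⁻⁵ T, B₂ = 1.44×10⁻⁵ T.
Between parallel currents the two contributions point in opposite directions, so they subtract. B = |B₁ − B₂| = |5.31×10⁻⁵ − 1.44×10⁻⁵| = 3.86×10⁻⁵ T.

B ≈ 38.6 μT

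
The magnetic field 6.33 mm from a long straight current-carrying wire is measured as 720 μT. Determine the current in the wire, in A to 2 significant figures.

For a long straight wire B = μ₀I/(2πd), so I = 2πdB/μ₀.
I = 2π × 0.00633 × 7.20×10⁻⁴ / (4π×10⁻⁷) = 22.8 A.

I ≈ 23 A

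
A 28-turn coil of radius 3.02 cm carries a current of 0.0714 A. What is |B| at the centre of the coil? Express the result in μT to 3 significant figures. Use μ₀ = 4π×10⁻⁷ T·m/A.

For an N-turn flat coil, B = Nμ₀I/(2R) with R = 0.0302 m.
B = 28 × 1.49×10⁻⁶ T = 4.16×10⁻⁵ T.

B ≈ 41.6 μT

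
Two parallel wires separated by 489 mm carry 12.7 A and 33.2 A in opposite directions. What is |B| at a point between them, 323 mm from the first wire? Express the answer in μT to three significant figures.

Each long wire gives B = μ₀I/(2πd). Distances are d₁ = 0.323 m and d₂ = 0.166 m.
B₁ = 7.86×10⁻⁶ T, B₂ = 4.00×10⁻⁵ T.
Between antiparallel currents both contributions point the same way, so they add. B = B₁ + B₂ = 7.86×10⁻⁶ + 4.00×10⁻⁵ = 4.79×10⁻⁵ T.

B ≈ 47.9 μT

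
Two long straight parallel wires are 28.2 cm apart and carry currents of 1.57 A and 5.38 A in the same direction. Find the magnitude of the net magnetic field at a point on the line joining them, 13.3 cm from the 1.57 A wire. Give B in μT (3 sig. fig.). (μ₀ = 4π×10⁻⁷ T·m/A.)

Each long wire gives B = μ₀I/(2πd). Distances are d₁ = 0.133 m and d₂ = 0.149 m.
B₁ = 2.36×10⁻⁶ T, B₂ = 7.22×10⁻⁶ T.
Between parallel currents the two contributions point in opposite directions, so they subtract. B = |B₁ − B₂| = |2.36×10⁻⁶ − 7.22×10⁻⁶| = 4.86×10⁻⁶ T.

B ≈ 4.86 μT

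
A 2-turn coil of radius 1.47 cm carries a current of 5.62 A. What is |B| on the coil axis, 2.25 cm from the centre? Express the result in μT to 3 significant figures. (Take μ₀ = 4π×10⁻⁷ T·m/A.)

For an N-turn flat coil, B = Nμ₀IR²/[2(R²+z²)^(3/2)] with R = 0.0147 m, z = 0.0225 m.
B = 2 × 3.93×10⁻⁵ T = 7.86×10⁻⁵ T.

B ≈ 78.6 μT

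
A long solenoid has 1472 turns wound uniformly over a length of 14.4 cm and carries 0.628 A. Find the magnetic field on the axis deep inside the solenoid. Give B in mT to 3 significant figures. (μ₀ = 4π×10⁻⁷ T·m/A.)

B ≈ 8.07 mT

Inside a long solenoid, B = μ₀nI with n = 1.022×10⁴ turns/m.
B = 4π×10⁻⁷ × 1.022×10⁴ × 0.628 = 8.07×10⁻³ T.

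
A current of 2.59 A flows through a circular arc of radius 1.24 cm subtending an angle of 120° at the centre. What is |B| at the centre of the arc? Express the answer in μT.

The Biot–Savart field of a circular arc at its centre is B = μ₀Iφ/(4πR), with φ = 2.094 rad.
B = (4π×10⁻⁷ × 2.59 × 2.094) / (4π × 0.0124) = 4.37×10⁻⁵ T.

B ≈ 43.7 μT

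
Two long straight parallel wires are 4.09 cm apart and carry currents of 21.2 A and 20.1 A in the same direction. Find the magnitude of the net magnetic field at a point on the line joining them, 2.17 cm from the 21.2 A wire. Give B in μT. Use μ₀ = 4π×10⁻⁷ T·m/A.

B ≈ 14.0 μT

Each long wire gives B = μ₀I/(2πd). Distances are d₁ = 0.0217 m and d₂ = 0.0192 m.
B₁ = 1.95×10⁻⁴ T, B₂ = 2.09×10⁻⁴ T.
Between parallel currents the two contributions point in opposite directions, so they subtract. B = |B₁ − B₂| = |1.95×10⁻⁴ − 2.09×10⁻⁴| = 1.40×10⁻⁵ T.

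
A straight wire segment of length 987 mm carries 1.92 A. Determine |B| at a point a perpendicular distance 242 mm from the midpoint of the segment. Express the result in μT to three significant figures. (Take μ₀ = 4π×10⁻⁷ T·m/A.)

For a finite straight segment, B = (μ₀I/4πd)(sinθ₁ + sinθ₂), where θ₁, θ₂ are the angles from the perpendicular to each end.
The perpendicular from the point meets the wire at its midpoint, so each end is L/2 = 0.4935 m away along the wire.
sinθ₁ = 0.4935/√(0.4935²+0.242²) = 0.8979; sinθ₂ = 0.4935/√(0.4935²+0.242²) = 0.8979.
B = (4π×10⁻⁷ × 1.92) / (4π × 0.242) × (0.8979 + 0.8979) = 1.42×10⁻⁶ T.

B ≈ 1.42 μT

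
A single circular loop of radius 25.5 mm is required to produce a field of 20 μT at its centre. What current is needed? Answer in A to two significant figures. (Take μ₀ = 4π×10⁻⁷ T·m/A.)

At the centre of a circular loop B = μ₀I/(2R), so I = 2RB/μ₀.
With R = 0.0255 m, I = 2 × 0.0255 × 2.00×10⁻⁵ / (4π×10⁻⁷) = 0.812 A.

I ≈ 0.81 A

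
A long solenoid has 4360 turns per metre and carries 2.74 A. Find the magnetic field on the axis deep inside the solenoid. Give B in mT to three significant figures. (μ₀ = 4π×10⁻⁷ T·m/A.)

Inside a long solenoid, B = μ₀nI with n = 4360 turns/m.
B = 4π×10⁻⁷ × 4360 × 2.74 = 1.50×10⁻² T.

B ≈ 15.0 mT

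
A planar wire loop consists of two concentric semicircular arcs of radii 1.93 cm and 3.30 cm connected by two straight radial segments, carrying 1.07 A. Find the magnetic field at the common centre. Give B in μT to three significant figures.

B ≈ 7.23 μT

The radial connectors point toward the centre, so dl × r̂ = 0 and they contribute nothing.
Each semicircle gives μ₀I/(4R): inner arc 1.74×10⁻⁵ T, outer arc 1.02×10⁻⁵ T.
The two arcs carry current in opposite angular senses, so their fields oppose: B = |1.74×10⁻⁵ − 1.02×10⁻⁵| = 7.23×10⁻⁶ T.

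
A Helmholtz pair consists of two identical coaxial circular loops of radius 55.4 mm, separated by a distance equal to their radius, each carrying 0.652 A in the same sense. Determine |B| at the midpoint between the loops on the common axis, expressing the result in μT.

B ≈ 10.6 μT

Each loop contributes B = μ₀IR²/[2(R²+z²)^(3/2)] on the axis, with z measured from that loop.
Loop 1 (z = 0.0277 m): B₁ = 5.29×10⁻⁶ T. Loop 2 (z = 0.0277 m): B₂ = 5.29×10⁻⁶ T.
The fields add: B = B₁ + B₂ = 1.06×10⁻⁵ T.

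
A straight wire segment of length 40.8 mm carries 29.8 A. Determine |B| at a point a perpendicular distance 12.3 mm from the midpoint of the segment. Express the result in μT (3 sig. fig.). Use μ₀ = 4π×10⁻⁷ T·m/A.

For a finite straight segment, B = (μ₀I/4πd)(sinθ₁ + sinθ₂), where θ₁, θ₂ are the angles from the perpendicular to each end.
The perpendicular from the point meets the wire at its midpoint, so each end is L/2 = 0.0204 m away along the wire.
sinθ₁ = 0.0204/√(0.0204²+0.0123²) = 0.8564; sinθ₂ = 0.0204/√(0.0204²+0.0123²) = 0.8564.
B = (4π×10⁻⁷ × 29.8) / (4π × 0.0123) × (0.8564 + 0.8564) = 4.15×10⁻⁴ T.

B ≈ 415 μT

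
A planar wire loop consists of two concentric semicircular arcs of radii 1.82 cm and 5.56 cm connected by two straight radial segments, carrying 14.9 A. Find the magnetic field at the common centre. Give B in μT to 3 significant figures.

The radial connectors point toward the centre, so dl × r̂ = 0 and they contribute nothing.
Each semicircle gives μ₀I/(4R): inner arc 2.57×10⁻⁴ T, outer arc 8.42×10⁻⁵ T.
The two arcs carry current in opposite angular senses, so their fields oppose: B = |2.57×10⁻⁴ − 8.42×10⁻⁵| = 1.73×10⁻⁴ T.

B ≈ 173 μT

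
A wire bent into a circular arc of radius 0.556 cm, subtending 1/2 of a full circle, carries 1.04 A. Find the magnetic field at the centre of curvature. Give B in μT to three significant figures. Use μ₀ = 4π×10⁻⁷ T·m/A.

B ≈ 58.8 μT

The Biot–Savart field of a circular arc at its centre is B = μ₀Iφ/(4πR), with φ = 3.142 rad.
B = (4π×10⁻⁷ × 1.04 × 3.142) / (4π × 0.00556) = 5.88×10⁻⁵ T.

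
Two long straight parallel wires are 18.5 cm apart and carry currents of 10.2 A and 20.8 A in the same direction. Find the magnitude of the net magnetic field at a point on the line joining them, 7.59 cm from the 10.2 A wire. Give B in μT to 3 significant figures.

Each long wire gives B = μ₀I/(2πd). Distances are d₁ = 0.0759 m and d₂ = 0.1091 m.
B₁ = 2.69×10⁻⁵ T, B₂ = 3.81×10⁻⁵ T.
Between parallel currents the two contributions point in opposite directions, so they subtract. B = |B₁ − B₂| = |2.69×10⁻⁵ − 3.81×10⁻⁵| = 1.13×10⁻⁵ T.

B ≈ 11.3 μT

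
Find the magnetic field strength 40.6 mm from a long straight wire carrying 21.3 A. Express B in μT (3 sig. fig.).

B ≈ 105 μT

For an infinitely long straight wire, B = μ₀I/(2πd).
B = (4π×10⁻⁷ × 21.3) / (2π × 0.0406) = 1.05×10⁻⁴ T.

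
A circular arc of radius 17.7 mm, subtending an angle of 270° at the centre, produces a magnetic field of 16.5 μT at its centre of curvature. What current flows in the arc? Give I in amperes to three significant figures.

I ≈ 0.620 A

For a circular arc, B = μ₀Iφ/(4πR) with φ in radians; here φ = 4.712 rad.
So I = 4πRB/(μ₀φ) = 4π × 0.0177 × 1.65×10⁻⁵ / (4π×10⁻⁷ × 4.712) = 0.620 A.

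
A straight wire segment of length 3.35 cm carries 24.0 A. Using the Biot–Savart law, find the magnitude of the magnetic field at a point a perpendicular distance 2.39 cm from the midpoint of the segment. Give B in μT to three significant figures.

For a finite straight segment, B = (μ₀I/4πd)(sinθ₁ + sinθ₂), where θ₁, θ₂ are the angles from the perpendicular to each end.
The perpendicular from the point meets the wire at its midpoint, so each end is L/2 = 0.01675 m away along the wire.
sinθ₁ = 0.01675/√(0.01675²+0.0239²) = 0.5739; sinθ₂ = 0.01675/√(0.01675²+0.0239²) = 0.5739.
B = (4π×10⁻⁷ × 24.0) / (4π × 0.0239) × (0.5739 + 0.5739) = 1.15×10⁻⁴ T.

B ≈ 115 μT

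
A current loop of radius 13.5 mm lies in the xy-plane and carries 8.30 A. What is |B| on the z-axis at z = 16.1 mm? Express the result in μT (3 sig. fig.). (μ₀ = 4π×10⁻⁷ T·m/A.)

On the axis of a circular loop, B = μ₀IR² / [2(R²+z²)^(3/2)].
R² + z² = (0.0135)² + (0.0161)² = 0.0004415 m², and (R²+z²)^(3/2) = 9.28×10⁻⁶ m³.
B = (4π×10⁻⁷ × 8.30 × 0.0001822) / (2 × 9.28×10⁻⁶) = 1.02×10⁻⁴ T.

B ≈ 102 μT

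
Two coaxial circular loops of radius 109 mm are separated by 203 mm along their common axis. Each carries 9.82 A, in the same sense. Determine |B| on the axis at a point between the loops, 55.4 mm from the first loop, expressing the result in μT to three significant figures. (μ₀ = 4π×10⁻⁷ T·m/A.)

Each loop contributes B = μ₀IR²/[2(R²+z²)^(3/2)] on the axis, with z measured from that loop.
Loop 1 (z = 0.0554 m): B₁ = 4.01×10⁻⁵ T. Loop 2 (z = 0.1476 m): B₂ = 1.19×10⁻⁵ T.
The fields add: B = B₁ + B₂ = 5.20×10⁻⁵ T.

B ≈ 52.0 μT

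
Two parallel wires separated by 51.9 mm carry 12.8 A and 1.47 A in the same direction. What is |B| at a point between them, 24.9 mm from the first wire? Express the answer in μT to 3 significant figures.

Each long wire gives B = μ₀I/(2πd). Distances are d₁ = 0.0249 m and d₂ = 0.027 m.
B₁ = 1.03×10⁻⁴ T, B₂ = 1.09×10⁻⁵ T.
Between parallel currents the two contributions point in opposite directions, so they subtract. B = |B₁ − B₂| = |1.03×10⁻⁴ − 1.09×10⁻⁵| = 9.19×10⁻⁵ T.

B ≈ 91.9 μT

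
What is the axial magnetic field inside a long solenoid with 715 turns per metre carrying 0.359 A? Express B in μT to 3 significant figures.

B ≈ 323 μT

Inside a long solenoid, B = μ₀nI with n = 715 turns/m.
B = 4π×10⁻⁷ × 715 × 0.359 = 3.23×10⁻⁴ T.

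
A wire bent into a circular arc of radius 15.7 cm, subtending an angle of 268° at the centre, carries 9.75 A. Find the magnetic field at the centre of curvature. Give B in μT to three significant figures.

The Biot–Savart field of a circular arc at its centre is B = μ₀Iφ/(4πR), with φ = 4.677 rad.
B = (4π×10⁻⁷ × 9.75 × 4.677) / (4π × 0.157) = 2.90×10⁻⁵ T.

B ≈ 29.0 μT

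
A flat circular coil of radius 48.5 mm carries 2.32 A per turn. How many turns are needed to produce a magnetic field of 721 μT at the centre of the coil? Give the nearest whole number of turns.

For an N-turn coil, B = Nμ₀I/(2R). A single turn gives B₁ = 3.01×10⁻⁵ T with R = 0.0485 m.
N = B/B₁ = 7.21×10⁻⁴ / 3.01×10⁻⁵ = 23.99.

N = 24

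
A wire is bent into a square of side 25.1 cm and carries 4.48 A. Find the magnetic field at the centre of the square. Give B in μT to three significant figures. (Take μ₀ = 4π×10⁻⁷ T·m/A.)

B ≈ 20.2 μT

Each side is a finite straight segment at perpendicular distance d = a/(2 tan(π/4)) = 0.1255 m from the centre, with end-angles ±π/4.
One side contributes B₁ = (μ₀I/4πd)·2 sin(π/4) = 5.05×10⁻⁶ T.
All 4 sides add in the same direction: B = 4 × 5.05×10⁻⁶ = 2.02×10⁻⁵ T.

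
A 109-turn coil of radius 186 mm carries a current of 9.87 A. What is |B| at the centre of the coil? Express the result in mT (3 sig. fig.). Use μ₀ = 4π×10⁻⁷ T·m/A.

B ≈ 3.63 mT

For an N-turn flat coil, B = Nμ₀I/(2R) with R = 0.186 m.
B = 109 × 3.33×10⁻⁵ T = 3.63×10⁻³ T.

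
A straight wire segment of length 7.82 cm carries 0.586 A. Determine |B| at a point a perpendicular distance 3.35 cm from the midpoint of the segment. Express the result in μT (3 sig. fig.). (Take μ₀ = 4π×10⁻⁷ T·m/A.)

For a finite straight segment, B = (μ₀I/4πd)(sinθ₁ + sinθ₂), where θ₁, θ₂ are the angles from the perpendicular to each end.
The perpendicular from the point meets the wire at its midpoint, so each end is L/2 = 0.0391 m away along the wire.
sinθ₁ = 0.0391/√(0.0391²+0.0335²) = 0.7594; sinθ₂ = 0.0391/√(0.0391²+0.0335²) = 0.7594.
B = (4π×10⁻⁷ × 0.586) / (4π × 0.0335) × (0.7594 + 0.7594) = 2.66×10⁻⁶ T.

B ≈ 2.66 μT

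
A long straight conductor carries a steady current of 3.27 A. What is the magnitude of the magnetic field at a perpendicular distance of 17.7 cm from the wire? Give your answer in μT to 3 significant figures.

B ≈ 3.69 μT

For an infinitely long straight wire, B = μ₀I/(2πd).
B = (4π×10⁻⁷ × 3.27) / (2π × 0.177) = 3.69×10⁻⁶ T.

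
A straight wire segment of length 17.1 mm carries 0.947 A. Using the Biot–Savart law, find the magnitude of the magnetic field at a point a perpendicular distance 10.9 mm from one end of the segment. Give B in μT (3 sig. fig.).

For a finite straight segment, B = (μ₀I/4πd)(sinθ₁ + sinθ₂), where θ₁, θ₂ are the angles from the perpendicular to each end.
The perpendicular foot is at one end, so the two end-offsets along the wire are 0 and L = 0.0171 m.
sinθ₁ = 0/√(0²+0.0109²) = 0.0000; sinθ₂ = 0.0171/√(0.0171²+0.0109²) = 0.8433.
B = (4π×10⁻⁷ × 0.947) / (4π × 0.0109) × (0.0000 + 0.8433) = 7.33×10⁻⁶ T.

B ≈ 7.33 μT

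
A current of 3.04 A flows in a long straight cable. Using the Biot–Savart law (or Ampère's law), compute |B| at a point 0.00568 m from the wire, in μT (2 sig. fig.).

For an infinitely long straight wire, B = μ₀I/(2πd).
B = (4π×10⁻⁷ × 3.04) / (2π × 0.00568) = 1.07×10⁻⁴ T.

B ≈ 110 μT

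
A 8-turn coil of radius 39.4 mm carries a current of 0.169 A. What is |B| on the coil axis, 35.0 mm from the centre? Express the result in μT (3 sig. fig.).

For an N-turn flat coil, B = Nμ₀IR²/[2(R²+z²)^(3/2)] with R = 0.0394 m, z = 0.035 m.
B = 8 × 1.13×10⁻⁶ T = 9.01×10⁻⁶ T.

B ≈ 9.01 μT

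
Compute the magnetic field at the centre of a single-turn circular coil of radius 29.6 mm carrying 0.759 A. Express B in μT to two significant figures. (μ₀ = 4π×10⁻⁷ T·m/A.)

B ≈ 16 μT

At the centre of a circular loop the Biot–Savart law gives B = μ₀I/(2R).
B = (4π×10⁻⁷ × 0.759) / (2 × 0.0296) = 1.61×10⁻⁵ T.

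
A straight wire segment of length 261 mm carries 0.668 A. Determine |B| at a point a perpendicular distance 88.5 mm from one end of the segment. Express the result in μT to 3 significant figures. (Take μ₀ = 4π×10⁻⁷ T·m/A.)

For a finite straight segment, B = (μ₀I/4πd)(sinθ₁ + sinθ₂), where θ₁, θ₂ are the angles from the perpendicular to each end.
The perpendicular foot is at one end, so the two end-offsets along the wire are 0 and L = 0.261 m.
sinθ₁ = 0/√(0²+0.0885²) = 0.0000; sinθ₂ = 0.261/√(0.261²+0.0885²) = 0.9470.
B = (4π×10⁻⁷ × 0.668) / (4π × 0.0885) × (0.0000 + 0.9470) = 7.15×10⁻⁷ T.

B ≈ 0.715 μT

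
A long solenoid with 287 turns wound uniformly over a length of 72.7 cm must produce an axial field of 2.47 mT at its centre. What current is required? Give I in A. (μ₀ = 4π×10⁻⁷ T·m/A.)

I ≈ 4.98 A

Inside a long solenoid B = μ₀nI with n = 394.8 m⁻¹, so I = B/(μ₀n).
I = 2.47×10⁻³ / (4π×10⁻⁷ × 394.8) = 4.98 A.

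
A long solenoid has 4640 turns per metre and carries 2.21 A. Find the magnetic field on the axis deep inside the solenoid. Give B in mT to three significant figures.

B ≈ 12.9 mT

Inside a long solenoid, B = μ₀nI with n = 4640 turns/m.
B = 4π×10⁻⁷ × 4640 × 2.21 = 1.29×10⁻² T.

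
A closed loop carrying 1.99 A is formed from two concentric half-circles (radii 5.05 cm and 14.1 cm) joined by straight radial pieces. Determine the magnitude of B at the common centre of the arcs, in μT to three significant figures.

B ≈ 7.95 μT

The radial connectors point toward the centre, so dl × r̂ = 0 and they contribute nothing.
Each semicircle gives μ₀I/(4R): inner arc 1.24×10⁻⁵ T, outer arc 4.43×10⁻⁶ T.
The two arcs carry current in opposite angular senses, so their fields oppose: B = |1.24×10⁻⁵ − 4.43×10⁻⁶| = 7.95×10⁻⁶ T.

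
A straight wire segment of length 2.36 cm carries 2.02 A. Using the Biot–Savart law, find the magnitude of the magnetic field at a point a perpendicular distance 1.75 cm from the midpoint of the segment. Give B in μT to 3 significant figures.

B ≈ 12.9 μT

For a finite straight segment, B = (μ₀I/4πd)(sinθ₁ + sinθ₂), where θ₁, θ₂ are the angles from the perpendicular to each end.
The perpendicular from the point meets the wire at its midpoint, so each end is L/2 = 0.0118 m away along the wire.
sinθ₁ = 0.0118/√(0.0118²+0.0175²) = 0.5591; sinθ₂ = 0.0118/√(0.0118²+0.0175²) = 0.5591.
B = (4π×10⁻⁷ × 2.02) / (4π × 0.0175) × (0.5591 + 0.5591) = 1.29×10⁻⁵ T.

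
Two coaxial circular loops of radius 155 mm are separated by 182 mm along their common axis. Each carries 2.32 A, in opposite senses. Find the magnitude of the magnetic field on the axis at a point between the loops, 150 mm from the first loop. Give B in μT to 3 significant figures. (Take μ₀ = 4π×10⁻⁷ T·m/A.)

Each loop contributes B = μ₀IR²/[2(R²+z²)^(3/2)] on the axis, with z measured from that loop.
Loop 1 (z = 0.15 m): B₁ = 3.49×10⁻⁶ T. Loop 2 (z = 0.032 m): B₂ = 8.83×10⁻⁶ T.
The fields oppose: B = |B₁ − B₂| = 5.34×10⁻⁶ T.

B ≈ 5.34 μT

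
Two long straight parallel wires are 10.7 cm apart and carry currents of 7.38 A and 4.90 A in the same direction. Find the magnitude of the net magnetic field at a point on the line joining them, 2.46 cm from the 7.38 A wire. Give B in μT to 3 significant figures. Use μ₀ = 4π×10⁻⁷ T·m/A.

B ≈ 48.1 μT

Each long wire gives B = μ₀I/(2πd). Distances are d₁ = 0.0246 m and d₂ = 0.0824 m.
B₁ = 6.00×10⁻⁵ T, B₂ = 1.19×10⁻⁵ T.
Between parallel currents the two contributions point in opposite directions, so they subtract. B = |B₁ − B₂| = |6.00×10⁻⁵ − 1.19×10⁻⁵| = 4.81×10⁻⁵ T.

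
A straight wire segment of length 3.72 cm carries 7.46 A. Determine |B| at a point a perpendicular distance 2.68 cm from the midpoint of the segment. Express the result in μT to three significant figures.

For a finite straight segment, B = (μ₀I/4πd)(sinθ₁ + sinθ₂), where θ₁, θ₂ are the angles from the perpendicular to each end.
The perpendicular from the point meets the wire at its midpoint, so each end is L/2 = 0.0186 m away along the wire.
sinθ₁ = 0.0186/√(0.0186²+0.0268²) = 0.5702; sinθ₂ = 0.0186/√(0.0186²+0.0268²) = 0.5702.
B = (4π×10⁻⁷ × 7.46) / (4π × 0.0268) × (0.5702 + 0.5702) = 3.17×10⁻⁵ T.

B ≈ 31.7 μT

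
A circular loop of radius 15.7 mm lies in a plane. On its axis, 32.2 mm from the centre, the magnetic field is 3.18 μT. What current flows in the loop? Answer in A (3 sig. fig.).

I ≈ 0.944 A

On the axis of a loop, B = μ₀IR²/[2(R²+z²)^(3/2)], so I = 2B(R²+z²)^(3/2)/(μ₀R²).
R² + z² = 0.0002465 + 0.001037 = 0.001283 m²; raised to 3/2 gives 4.60×10⁻⁵ m³.
I = 2 × 3.18×10⁻⁶ × 4.60×10⁻⁵ / (1.26×10⁻⁶ × 0.0002465) = 0.944 A.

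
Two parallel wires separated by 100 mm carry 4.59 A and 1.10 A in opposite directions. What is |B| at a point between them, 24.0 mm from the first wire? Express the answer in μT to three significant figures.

B ≈ 41.1 μT

Each long wire gives B = μ₀I/(2πd). Distances are d₁ = 0.024 m and d₂ = 0.076 m.
B₁ = 3.83×10⁻⁵ T, B₂ = 2.89×10⁻⁶ T.
Between antiparallel currents both contributions point the same way, so they add. B = B₁ + B₂ = 3.83×10⁻⁵ + 2.89×10⁻⁶ = 4.11×10⁻⁵ T.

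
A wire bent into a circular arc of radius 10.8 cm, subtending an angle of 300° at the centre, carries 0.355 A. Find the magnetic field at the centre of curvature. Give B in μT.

The Biot–Savart field of a circular arc at its centre is B = μ₀Iφ/(4πR), with φ = 5.236 rad.
B = (4π×10⁻⁷ × 0.355 × 5.236) / (4π × 0.108) = 1.72×10⁻⁶ T.

B ≈ 1.72 μT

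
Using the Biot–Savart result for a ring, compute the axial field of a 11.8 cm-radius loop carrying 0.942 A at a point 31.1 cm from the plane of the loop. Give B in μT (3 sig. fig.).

On the axis of a circular loop, B = μ₀IR² / [2(R²+z²)^(3/2)].
R² + z² = (0.118)² + (0.311)² = 0.1106 m², and (R²+z²)^(3/2) = 3.68×10⁻² m³.
B = (4π×10⁻⁷ × 0.942 × 0.01392) / (2 × 3.68×10⁻²) = 2.24×10⁻⁷ T.

B ≈ 0.224 μT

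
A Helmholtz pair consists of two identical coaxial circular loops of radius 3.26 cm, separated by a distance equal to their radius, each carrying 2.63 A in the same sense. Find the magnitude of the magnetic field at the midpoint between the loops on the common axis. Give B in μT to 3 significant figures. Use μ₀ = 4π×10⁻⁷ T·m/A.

B ≈ 72.5 μT

Each loop contributes B = μ₀IR²/[2(R²+z²)^(3/2)] on the axis, with z measured from that loop.
Loop 1 (z = 0.0163 m): B₁ = 3.63×10⁻⁵ T. Loop 2 (z = 0.0163 m): B₂ = 3.63×10⁻⁵ T.
The fields add: B = B₁ + B₂ = 7.25×10⁻⁵ T.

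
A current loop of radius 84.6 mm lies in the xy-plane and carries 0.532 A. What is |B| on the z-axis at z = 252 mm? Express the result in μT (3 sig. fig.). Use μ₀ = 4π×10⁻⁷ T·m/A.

B ≈ 0.127 μT

On the axis of a circular loop, B = μ₀IR² / [2(R²+z²)^(3/2)].
R² + z² = (0.0846)² + (0.252)² = 0.07066 m², and (R²+z²)^(3/2) = 1.88×10⁻² m³.
B = (4π×10⁻⁷ × 0.532 × 0.007157) / (2 × 1.88×10⁻²) = 1.27×10⁻⁷ T.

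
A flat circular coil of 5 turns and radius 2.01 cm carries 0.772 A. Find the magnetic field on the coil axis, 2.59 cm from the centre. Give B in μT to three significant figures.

B ≈ 27.8 μT

For an N-turn flat coil, B = Nμ₀IR²/[2(R²+z²)^(3/2)] with R = 0.0201 m, z = 0.0259 m.
B = 5 × 5.56×10⁻⁶ T = 2.78×10⁻⁵ T.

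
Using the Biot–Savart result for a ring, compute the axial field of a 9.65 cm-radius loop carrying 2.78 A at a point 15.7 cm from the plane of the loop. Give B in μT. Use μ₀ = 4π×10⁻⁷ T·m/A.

On the axis of a circular loop, B = μ₀IR² / [2(R²+z²)^(3/2)].
R² + z² = (0.0965)² + (0.157)² = 0.03396 m², and (R²+z²)^(3/2) = 6.26×10⁻³ m³.
B = (4π×10⁻⁷ × 2.78 × 0.009312) / (2 × 6.26×10⁻³) = 2.60×10⁻⁶ T.

B ≈ 2.60 μT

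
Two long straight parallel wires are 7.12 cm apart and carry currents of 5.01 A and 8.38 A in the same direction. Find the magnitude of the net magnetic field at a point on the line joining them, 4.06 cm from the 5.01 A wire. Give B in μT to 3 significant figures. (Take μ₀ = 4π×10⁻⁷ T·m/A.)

B ≈ 30.1 μT

Each long wire gives B = μ₀I/(2πd). Distances are d₁ = 0.0406 m and d₂ = 0.0306 m.
B₁ = 2.47×10⁻⁵ T, B₂ = 5.48×10⁻⁵ T.
Between parallel currents the two contributions point in opposite directions, so they subtract. B = |B₁ − B₂| = |2.47×10⁻⁵ − 5.48×10⁻⁵| = 3.01×10⁻⁵ T.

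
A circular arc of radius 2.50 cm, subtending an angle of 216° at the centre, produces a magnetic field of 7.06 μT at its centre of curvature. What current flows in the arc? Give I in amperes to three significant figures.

I ≈ 0.468 A

For a circular arc, B = μ₀Iφ/(4πR) with φ in radians; here φ = 3.77 rad.
So I = 4πRB/(μ₀φ) = 4π × 0.025 × 7.06×10⁻⁶ / (4π×10⁻⁷ × 3.77) = 0.468 A.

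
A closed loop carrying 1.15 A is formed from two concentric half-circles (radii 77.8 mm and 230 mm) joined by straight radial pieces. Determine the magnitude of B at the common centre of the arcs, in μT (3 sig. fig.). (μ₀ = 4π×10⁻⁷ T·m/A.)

The radial connectors point toward the centre, so dl × r̂ = 0 and they contribute nothing.
Each semicircle gives μ₀I/(4R): inner arc 4.64×10⁻⁶ T, outer arc 1.57×10⁻⁶ T.
The two arcs carry current in opposite angular senses, so their fields oppose: B = |4.64×10⁻⁶ − 1.57×10⁻⁶| = 3.07×10⁻⁶ T.

B ≈ 3.07 μT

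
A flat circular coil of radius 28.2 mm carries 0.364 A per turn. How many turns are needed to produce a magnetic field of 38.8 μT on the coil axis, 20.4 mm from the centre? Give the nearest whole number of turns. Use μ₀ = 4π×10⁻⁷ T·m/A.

N = 9

For an N-turn coil, B = Nμ₀IR²/[2(R²+z²)^(3/2)]. A single turn gives B₁ = 4.31×10⁻⁶ T with R = 0.0282 m, z = 0.0204 m.
N = B/B₁ = 3.88×10⁻⁵ / 4.31×10⁻⁶ = 8.99.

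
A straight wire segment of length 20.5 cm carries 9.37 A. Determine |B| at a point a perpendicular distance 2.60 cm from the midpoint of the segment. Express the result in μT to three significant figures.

For a finite straight segment, B = (μ₀I/4πd)(sinθ₁ + sinθ₂), where θ₁, θ₂ are the angles from the perpendicular to each end.
The perpendicular from the point meets the wire at its midpoint, so each end is L/2 = 0.1025 m away along the wire.
sinθ₁ = 0.1025/√(0.1025²+0.026²) = 0.9693; sinθ₂ = 0.1025/√(0.1025²+0.026²) = 0.9693.
B = (4π×10⁻⁷ × 9.37) / (4π × 0.026) × (0.9693 + 0.9693) = 6.99×10⁻⁵ T.

B ≈ 69.9 μT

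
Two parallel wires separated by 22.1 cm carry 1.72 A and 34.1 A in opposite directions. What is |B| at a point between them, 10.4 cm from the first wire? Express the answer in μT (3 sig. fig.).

B ≈ 61.6 μT

Each long wire gives B = μ₀I/(2πd). Distances are d₁ = 0.104 m and d₂ = 0.117 m.
B₁ = 3.31×10⁻⁶ T, B₂ = 5.83×10⁻⁵ T.
Between antiparallel currents both contributions point the same way, so they add. B = B₁ + B₂ = 3.31×10⁻⁶ + 5.83×10⁻⁵ = 6.16×10⁻⁵ T.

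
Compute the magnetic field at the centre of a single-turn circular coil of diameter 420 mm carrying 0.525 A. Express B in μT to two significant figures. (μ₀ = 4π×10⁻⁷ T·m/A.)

At the centre of a circular loop the Biot–Savart law gives B = μ₀I/(2R) (so R = 0.21 m).
B = (4π×10⁻⁷ × 0.525) / (2 × 0.21) = 1.57×10⁻⁶ T.

B ≈ 1.6 μT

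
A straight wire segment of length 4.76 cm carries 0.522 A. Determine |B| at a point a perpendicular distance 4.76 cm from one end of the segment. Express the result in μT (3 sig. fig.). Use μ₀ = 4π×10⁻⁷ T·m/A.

B ≈ 0.775 μT

For a finite straight segment, B = (μ₀I/4πd)(sinθ₁ + sinθ₂), where θ₁, θ₂ are the angles from the perpendicular to each end.
The perpendicular foot is at one end, so the two end-offsets along the wire are 0 and L = 0.0476 m.
sinθ₁ = 0/√(0²+0.0476²) = 0.0000; sinθ₂ = 0.0476/√(0.0476²+0.0476²) = 0.7071.
B = (4π×10⁻⁷ × 0.522) / (4π × 0.0476) × (0.0000 + 0.7071) = 7.75×10⁻⁷ T.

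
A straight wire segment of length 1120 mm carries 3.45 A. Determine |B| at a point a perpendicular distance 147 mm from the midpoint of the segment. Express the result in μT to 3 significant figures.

B ≈ 4.54 μT

For a finite straight segment, B = (μ₀I/4πd)(sinθ₁ + sinθ₂), where θ₁, θ₂ are the angles from the perpendicular to each end.
The perpendicular from the point meets the wire at its midpoint, so each end is L/2 = 0.56 m away along the wire.
sinθ₁ = 0.56/√(0.56²+0.147²) = 0.9672; sinθ₂ = 0.56/√(0.56²+0.147²) = 0.9672.
B = (4π×10⁻⁷ × 3.45) / (4π × 0.147) × (0.9672 + 0.9672) = 4.54×10⁻⁶ T.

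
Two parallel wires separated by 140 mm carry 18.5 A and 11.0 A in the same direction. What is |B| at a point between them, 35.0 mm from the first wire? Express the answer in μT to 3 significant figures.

B ≈ 84.8 μT

Each long wire gives B = μ₀I/(2πd). Distances are d₁ = 0.035 m and d₂ = 0.105 m.
B₁ = 1.06×10⁻⁴ T, B₂ = 2.10×10⁻⁵ T.
Between parallel currents the two contributions point in opposite directions, so they subtract. B = |B₁ − B₂| = |1.06×10⁻⁴ − 2.10×10⁻⁵| = 8.48×10⁻⁵ T.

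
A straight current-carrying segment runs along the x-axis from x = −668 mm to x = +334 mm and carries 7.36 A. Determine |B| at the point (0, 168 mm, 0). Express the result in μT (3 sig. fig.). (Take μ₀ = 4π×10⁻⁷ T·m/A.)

For a finite straight segment, B = (μ₀I/4πd)(sinθ₁ + sinθ₂), where θ₁, θ₂ are the angles from the perpendicular to each end.
The perpendicular distance is d = 0.168 m; the end-offsets along the wire are a = 0.668 m and b = 0.334 m.
sinθ₁ = 0.668/√(0.668²+0.168²) = 0.9698; sinθ₂ = 0.334/√(0.334²+0.168²) = 0.8934.
B = (4π×10⁻⁷ × 7.36) / (4π × 0.168) × (0.9698 + 0.8934) = 8.16×10⁻⁶ T.

B ≈ 8.16 μT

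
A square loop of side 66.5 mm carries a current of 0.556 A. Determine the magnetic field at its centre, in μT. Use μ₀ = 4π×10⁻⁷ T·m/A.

Each side is a finite straight segment at perpendicular distance d = a/(2 tan(π/4)) = 0.03325 m from the centre, with end-angles ±π/4.
One side contributes B₁ = (μ₀I/4πd)·2 sin(π/4) = 2.36×10⁻⁶ T.
All 4 sides add in the same direction: B = 4 × 2.36×10⁻⁶ = 9.46×10⁻⁶ T.

B ≈ 9.46 μT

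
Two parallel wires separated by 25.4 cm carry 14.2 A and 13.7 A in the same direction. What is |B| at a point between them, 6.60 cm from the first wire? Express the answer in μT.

Each long wire gives B = μ₀I/(2πd). Distances are d₁ = 0.066 m and d₂ = 0.188 m.
B₁ = 4.30×10⁻⁵ T, B₂ = 1.46×10⁻⁵ T.
Between parallel currents the two contributions point in opposite directions, so they subtract. B = |B₁ − B₂| = |4.30×10⁻⁵ − 1.46×10⁻⁵| = 2.85×10⁻⁵ T.

B ≈ 28.5 μT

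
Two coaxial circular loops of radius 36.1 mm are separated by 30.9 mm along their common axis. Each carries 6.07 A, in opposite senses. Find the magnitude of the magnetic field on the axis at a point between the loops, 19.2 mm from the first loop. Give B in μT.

Each loop contributes B = μ₀IR²/[2(R²+z²)^(3/2)] on the axis, with z measured from that loop.
Loop 1 (z = 0.0192 m): B₁ = 7.27×10⁻⁵ T. Loop 2 (z = 0.0117 m): B₂ = 9.09×10⁻⁵ T.
The fields oppose: B = |B₁ − B₂| = 1.82×10⁻⁵ T.

B ≈ 18.2 μT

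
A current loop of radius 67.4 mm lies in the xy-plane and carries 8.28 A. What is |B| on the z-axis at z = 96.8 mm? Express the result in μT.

On the axis of a circular loop, B = μ₀IR² / [2(R²+z²)^(3/2)].
R² + z² = (0.0674)² + (0.0968)² = 0.01391 m², and (R²+z²)^(3/2) = 1.64×10⁻³ m³.
B = (4π×10⁻⁷ × 8.28 × 0.004543) / (2 × 1.64×10⁻³) = 1.44×10⁻⁵ T.

B ≈ 14.4 μT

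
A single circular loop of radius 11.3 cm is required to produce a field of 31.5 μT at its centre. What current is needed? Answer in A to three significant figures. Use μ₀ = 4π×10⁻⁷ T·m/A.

I ≈ 5.67 A

At the centre of a circular loop B = μ₀I/(2R), so I = 2RB/μ₀.
With R = 0.113 m, I = 2 × 0.113 × 3.15×10⁻⁵ / (4π×10⁻⁷) = 5.67 A.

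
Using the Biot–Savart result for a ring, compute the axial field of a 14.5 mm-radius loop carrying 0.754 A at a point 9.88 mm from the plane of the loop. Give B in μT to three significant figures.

B ≈ 18.4 μT

On the axis of a circular loop, B = μ₀IR² / [2(R²+z²)^(3/2)].
R² + z² = (0.0145)² + (0.00988)² = 0.0003079 m², and (R²+z²)^(3/2) = 5.40×10⁻⁶ m³.
B = (4π×10⁻⁷ × 0.754 × 0.0002103) / (2 × 5.40×10⁻⁶) = 1.84×10⁻⁵ T.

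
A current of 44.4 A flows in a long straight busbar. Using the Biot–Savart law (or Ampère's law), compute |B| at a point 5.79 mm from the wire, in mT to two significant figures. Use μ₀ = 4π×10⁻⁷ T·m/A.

For an infinitely long straight wire, B = μ₀I/(2πd).
B = (4π×10⁻⁷ × 44.4) / (2π × 0.00579) = 1.53×10⁻³ T.

B ≈ 1.5 mT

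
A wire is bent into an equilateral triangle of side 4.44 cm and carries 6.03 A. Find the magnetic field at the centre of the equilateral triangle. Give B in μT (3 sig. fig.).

B ≈ 244 μT

Each side is a finite straight segment at perpendicular distance d = a/(2 tan(π/3)) = 0.01282 m from the centre, with end-angles ±π/3.
One side contributes B₁ = (μ₀I/4πd)·2 sin(π/3) = 8.15×10⁻⁵ T.
All 3 sides add in the same direction: B = 3 × 8.15×10⁻⁵ = 2.44×10⁻⁴ T.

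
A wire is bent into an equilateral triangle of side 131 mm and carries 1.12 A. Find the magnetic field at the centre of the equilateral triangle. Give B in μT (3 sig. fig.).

B ≈ 15.4 μT

Each side is a finite straight segment at perpendicular distance d = a/(2 tan(π/3)) = 0.03782 m from the centre, with end-angles ±π/3.
One side contributes B₁ = (μ₀I/4πd)·2 sin(π/3) = 5.13×10⁻⁶ T.
All 3 sides add in the same direction: B = 3 × 5.13×10⁻⁶ = 1.54×10⁻⁵ T.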